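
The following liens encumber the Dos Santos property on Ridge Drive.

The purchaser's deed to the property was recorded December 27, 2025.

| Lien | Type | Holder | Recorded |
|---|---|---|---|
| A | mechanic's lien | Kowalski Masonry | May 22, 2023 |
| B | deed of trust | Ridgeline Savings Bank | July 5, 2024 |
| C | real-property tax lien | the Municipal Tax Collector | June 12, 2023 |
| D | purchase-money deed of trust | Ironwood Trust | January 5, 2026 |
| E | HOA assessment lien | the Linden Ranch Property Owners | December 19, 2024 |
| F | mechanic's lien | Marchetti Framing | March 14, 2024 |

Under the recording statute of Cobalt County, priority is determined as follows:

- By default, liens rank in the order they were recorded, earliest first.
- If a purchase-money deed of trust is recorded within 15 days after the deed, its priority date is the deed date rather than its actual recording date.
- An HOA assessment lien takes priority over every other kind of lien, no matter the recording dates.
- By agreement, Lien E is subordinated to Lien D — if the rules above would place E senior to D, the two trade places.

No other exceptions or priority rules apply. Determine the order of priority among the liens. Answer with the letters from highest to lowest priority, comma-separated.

Adjusting effective dates: D's effective date is the deed date, December 27, 2025.
E is an HOA assessment lien and takes priority over every other lien.
Remaining liens by effective date: A (May 22, 2023), C (June 12, 2023), F (March 14, 2024), B (July 5, 2024), D (December 27, 2025).
The subordination applies — E was senior to D — so E and D swap.

D, A, C, F, B, E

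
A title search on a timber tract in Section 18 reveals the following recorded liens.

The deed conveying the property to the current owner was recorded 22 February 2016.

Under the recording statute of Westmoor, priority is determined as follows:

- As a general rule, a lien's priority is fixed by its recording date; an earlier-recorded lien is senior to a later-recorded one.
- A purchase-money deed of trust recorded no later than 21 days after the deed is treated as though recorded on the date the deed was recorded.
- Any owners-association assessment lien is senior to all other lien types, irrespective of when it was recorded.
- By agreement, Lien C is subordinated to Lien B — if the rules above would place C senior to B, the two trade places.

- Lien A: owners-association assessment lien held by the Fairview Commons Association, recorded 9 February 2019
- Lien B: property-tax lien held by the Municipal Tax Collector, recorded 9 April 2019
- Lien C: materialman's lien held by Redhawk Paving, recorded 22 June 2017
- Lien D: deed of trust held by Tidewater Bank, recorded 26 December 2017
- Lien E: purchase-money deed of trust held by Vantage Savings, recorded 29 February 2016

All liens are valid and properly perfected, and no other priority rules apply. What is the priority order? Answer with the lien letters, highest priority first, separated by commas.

A, E, B, D, C

Adjusting effective dates: E relates back to the deed date 22 February 2016.
A is an owners-association assessment lien and takes priority over every other lien.
The other liens, earliest effective date first: E (22 February 2016), C (22 June 2017), D (26 December 2017), B (9 April 2019).
C is senior to B before the subordination, so the two trade places.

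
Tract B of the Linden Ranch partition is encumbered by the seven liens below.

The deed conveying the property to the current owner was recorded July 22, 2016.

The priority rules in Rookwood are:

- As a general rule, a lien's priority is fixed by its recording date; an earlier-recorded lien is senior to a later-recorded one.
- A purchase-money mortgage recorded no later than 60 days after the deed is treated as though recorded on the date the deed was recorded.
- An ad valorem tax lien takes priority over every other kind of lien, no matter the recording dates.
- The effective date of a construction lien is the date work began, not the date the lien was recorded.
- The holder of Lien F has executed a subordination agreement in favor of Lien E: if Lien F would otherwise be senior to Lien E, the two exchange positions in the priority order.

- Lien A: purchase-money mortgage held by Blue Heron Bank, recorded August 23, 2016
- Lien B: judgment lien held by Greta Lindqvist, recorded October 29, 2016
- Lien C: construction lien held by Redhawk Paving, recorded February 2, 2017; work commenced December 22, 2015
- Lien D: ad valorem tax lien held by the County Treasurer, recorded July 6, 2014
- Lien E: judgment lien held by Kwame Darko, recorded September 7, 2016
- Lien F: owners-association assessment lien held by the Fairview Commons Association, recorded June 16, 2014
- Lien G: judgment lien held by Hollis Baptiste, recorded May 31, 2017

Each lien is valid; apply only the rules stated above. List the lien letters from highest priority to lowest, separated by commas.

D, E, C, A, F, B, G

Effective dates after the stated exceptions: A's effective date is the deed date, July 22, 2016; C's effective date is December 22, 2015, when work began.
D, as an ad valorem tax lien, has superpriority and ranks first.
Remaining liens by effective date: F (June 16, 2014), C (December 22, 2015), A (July 22, 2016), E (September 7, 2016), B (October 29, 2016), G (May 31, 2017).
Because F would otherwise rank above E, the subordination swaps them.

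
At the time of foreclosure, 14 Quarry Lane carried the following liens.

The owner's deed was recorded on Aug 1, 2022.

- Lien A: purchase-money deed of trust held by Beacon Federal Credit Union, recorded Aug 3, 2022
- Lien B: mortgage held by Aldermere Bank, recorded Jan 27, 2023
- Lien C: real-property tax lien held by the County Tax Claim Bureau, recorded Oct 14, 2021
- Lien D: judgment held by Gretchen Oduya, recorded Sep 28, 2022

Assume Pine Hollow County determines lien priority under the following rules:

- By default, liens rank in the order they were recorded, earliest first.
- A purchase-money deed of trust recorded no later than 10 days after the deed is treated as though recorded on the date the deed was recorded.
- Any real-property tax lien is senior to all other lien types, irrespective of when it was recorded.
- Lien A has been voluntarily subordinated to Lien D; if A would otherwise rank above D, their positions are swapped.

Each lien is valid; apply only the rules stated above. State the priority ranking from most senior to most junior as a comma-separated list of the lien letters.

Effective dates: A was recorded within the 10-day window, so its effective date is the deed date Aug 1, 2022.
As a real-property tax lien, C is senior to every other lien.
Ordering the rest by effective date: A (Aug 1, 2022), D (Sep 28, 2022), B (Jan 27, 2023).
A is senior to D before the subordination, so the two trade places.

C, D, A, B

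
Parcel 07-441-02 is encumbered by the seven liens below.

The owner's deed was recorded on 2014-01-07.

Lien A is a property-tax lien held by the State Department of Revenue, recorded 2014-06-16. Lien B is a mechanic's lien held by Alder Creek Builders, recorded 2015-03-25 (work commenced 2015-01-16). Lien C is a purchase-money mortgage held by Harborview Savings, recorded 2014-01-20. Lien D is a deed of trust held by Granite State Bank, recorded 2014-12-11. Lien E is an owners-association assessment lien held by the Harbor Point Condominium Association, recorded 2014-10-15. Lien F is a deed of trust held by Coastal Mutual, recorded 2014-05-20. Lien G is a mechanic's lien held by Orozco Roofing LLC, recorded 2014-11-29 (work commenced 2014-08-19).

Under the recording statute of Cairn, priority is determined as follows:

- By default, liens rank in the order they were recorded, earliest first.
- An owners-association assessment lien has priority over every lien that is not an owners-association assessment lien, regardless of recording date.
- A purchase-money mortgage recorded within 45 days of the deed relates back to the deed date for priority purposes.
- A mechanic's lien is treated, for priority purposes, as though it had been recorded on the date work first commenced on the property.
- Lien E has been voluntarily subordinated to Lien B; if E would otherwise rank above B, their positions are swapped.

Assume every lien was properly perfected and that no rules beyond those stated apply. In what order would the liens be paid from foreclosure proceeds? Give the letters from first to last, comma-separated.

Effective dates after the stated exceptions: B is treated as recorded 2015-01-16, the work-commencement date; C was recorded within the 45-day window, so its effective date is the deed date 2014-01-07; G relates back to 2014-08-19 (work commenced).
E, as an owners-association assessment lien, has superpriority and ranks first.
Among the remaining liens, by effective date: C (2014-01-07), F (2014-05-20), A (2014-06-16), G (2014-08-19), D (2014-12-11), B (2015-01-16).
E is senior to B before the subordination, so the two trade places.

B, C, F, A, G, D, E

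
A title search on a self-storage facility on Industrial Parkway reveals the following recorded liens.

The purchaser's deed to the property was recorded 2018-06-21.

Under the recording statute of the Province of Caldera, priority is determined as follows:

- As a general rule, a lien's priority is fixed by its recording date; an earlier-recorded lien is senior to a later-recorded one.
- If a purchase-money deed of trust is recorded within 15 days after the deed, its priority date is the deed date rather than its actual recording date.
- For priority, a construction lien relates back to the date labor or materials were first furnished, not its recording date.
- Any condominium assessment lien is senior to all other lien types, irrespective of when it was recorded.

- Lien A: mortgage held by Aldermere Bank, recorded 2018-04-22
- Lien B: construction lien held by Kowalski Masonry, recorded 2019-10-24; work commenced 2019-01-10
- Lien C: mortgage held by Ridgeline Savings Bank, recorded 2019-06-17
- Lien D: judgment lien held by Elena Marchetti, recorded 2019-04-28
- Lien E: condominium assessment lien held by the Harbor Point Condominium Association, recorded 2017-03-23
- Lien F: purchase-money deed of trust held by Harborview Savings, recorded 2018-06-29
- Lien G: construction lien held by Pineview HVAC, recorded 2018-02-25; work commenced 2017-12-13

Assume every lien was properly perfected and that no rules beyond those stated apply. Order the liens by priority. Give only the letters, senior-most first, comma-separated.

Effective dates: B is treated as recorded 2019-01-10, the work-commencement date; F's effective date is the deed date, 2018-06-21; G relates back to 2017-12-13 (work commenced).
E, as a condominium assessment lien, has superpriority and ranks first.
Ordering the rest by effective date: G (2017-12-13), A (2018-04-22), F (2018-06-21), B (2019-01-10), D (2019-04-28), C (2019-06-17).

E, G, A, F, B, D, C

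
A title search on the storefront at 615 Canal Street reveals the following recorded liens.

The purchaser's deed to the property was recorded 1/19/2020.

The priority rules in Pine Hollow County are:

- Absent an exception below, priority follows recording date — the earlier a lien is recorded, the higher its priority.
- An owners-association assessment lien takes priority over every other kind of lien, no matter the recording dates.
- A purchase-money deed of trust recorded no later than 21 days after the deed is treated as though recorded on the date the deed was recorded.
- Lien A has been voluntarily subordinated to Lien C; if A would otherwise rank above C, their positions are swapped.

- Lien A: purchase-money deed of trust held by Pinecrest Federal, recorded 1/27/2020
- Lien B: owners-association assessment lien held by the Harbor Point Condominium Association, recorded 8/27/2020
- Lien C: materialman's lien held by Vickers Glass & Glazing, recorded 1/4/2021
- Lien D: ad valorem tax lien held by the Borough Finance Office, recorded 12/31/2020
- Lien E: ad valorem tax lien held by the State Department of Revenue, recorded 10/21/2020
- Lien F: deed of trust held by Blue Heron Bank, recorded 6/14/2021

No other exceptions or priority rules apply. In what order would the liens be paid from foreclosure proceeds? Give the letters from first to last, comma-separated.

B, C, E, D, A, F

First, effective dates: A was recorded within the 21-day window, so its effective date is the deed date 1/19/2020.
B is an owners-association assessment lien and takes priority over every other lien.
Ordering the rest by effective date: A (1/19/2020), E (10/21/2020), D (12/31/2020), C (1/4/2021), F (6/14/2021).
The subordination applies — A was senior to C — so A and C swap.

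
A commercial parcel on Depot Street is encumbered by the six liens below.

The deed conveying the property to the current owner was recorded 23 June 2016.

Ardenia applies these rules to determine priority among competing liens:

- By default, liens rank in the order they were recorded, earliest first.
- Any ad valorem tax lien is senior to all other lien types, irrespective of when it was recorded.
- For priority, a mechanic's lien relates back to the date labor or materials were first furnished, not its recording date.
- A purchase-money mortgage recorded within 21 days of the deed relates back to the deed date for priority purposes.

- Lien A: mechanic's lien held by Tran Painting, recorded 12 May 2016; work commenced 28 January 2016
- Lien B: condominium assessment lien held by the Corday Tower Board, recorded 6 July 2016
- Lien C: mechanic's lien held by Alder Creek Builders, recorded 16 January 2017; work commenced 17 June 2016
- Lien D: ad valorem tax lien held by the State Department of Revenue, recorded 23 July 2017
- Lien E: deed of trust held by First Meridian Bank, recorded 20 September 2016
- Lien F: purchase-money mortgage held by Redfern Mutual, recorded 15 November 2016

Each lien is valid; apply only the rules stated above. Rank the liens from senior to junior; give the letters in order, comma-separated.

Effective dates: A relates back to 28 January 2016 (work commenced); C's effective date is 17 June 2016, when work began; F missed the 21-day window (145 days after the deed), so its recording date stands.
As an ad valorem tax lien, D is senior to every other lien.
Among the remaining liens, by effective date: A (28 January 2016), C (17 June 2016), B (6 July 2016), E (20 September 2016), F (15 November 2016).

D, A, C, B, E, F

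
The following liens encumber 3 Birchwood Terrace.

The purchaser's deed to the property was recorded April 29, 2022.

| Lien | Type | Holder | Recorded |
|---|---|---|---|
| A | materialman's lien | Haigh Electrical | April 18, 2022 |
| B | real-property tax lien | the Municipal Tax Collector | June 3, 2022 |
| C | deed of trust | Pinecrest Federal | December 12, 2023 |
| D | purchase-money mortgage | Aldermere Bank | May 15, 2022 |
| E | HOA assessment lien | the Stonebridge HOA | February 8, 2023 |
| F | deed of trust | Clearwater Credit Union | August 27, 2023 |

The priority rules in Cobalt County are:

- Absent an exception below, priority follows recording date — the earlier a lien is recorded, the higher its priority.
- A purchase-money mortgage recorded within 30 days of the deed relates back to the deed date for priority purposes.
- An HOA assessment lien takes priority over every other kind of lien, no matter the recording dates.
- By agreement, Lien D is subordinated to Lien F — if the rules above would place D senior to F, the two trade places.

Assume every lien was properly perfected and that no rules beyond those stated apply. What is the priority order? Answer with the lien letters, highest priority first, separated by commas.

Adjusting effective dates: D relates back to the deed date April 29, 2022.
E is an HOA assessment lien and takes priority over every other lien.
Among the remaining liens, by effective date: A (April 18, 2022), D (April 29, 2022), B (June 3, 2022), F (August 27, 2023), C (December 12, 2023).
Because D would otherwise rank above F, the subordination swaps them.

E, A, F, B, D, C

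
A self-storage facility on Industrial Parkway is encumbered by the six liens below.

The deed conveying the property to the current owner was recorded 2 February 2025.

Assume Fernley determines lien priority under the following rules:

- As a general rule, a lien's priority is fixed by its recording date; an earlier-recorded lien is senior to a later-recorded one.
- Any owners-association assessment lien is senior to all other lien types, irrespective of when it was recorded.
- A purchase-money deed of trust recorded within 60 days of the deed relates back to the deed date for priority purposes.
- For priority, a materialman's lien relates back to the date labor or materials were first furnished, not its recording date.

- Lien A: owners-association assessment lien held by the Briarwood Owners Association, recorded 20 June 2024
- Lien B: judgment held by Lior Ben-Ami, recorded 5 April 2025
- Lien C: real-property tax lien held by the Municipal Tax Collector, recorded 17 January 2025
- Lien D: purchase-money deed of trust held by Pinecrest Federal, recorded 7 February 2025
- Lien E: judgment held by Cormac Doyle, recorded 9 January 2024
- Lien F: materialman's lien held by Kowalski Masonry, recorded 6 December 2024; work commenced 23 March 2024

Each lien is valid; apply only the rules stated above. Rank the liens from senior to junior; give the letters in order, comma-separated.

Adjusting effective dates: D was recorded within the 60-day window, so its effective date is the deed date 2 February 2025; F is treated as recorded 23 March 2024, the work-commencement date.
As an owners-association assessment lien, A is senior to every other lien.
Among the remaining liens, by effective date: E (9 January 2024), F (23 March 2024), C (17 January 2025), D (2 February 2025), B (5 April 2025).

A, E, F, C, D, B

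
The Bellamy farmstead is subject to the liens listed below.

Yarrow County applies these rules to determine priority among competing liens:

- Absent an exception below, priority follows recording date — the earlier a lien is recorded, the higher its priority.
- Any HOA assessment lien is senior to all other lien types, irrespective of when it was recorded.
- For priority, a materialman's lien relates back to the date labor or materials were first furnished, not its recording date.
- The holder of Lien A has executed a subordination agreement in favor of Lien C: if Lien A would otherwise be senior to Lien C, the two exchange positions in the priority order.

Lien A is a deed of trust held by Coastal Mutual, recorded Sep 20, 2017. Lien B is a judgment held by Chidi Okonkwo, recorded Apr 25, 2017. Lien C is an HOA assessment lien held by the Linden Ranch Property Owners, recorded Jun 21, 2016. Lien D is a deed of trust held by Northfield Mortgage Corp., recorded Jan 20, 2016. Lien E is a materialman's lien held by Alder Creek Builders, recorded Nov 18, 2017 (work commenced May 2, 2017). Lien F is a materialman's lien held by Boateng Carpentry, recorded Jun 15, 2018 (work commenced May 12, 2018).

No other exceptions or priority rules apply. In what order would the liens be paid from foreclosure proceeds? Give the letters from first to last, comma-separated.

C, D, B, E, A, F

First, effective dates: E relates back to May 2, 2017 (work commenced); F is treated as recorded May 12, 2018, the work-commencement date.
C is an HOA assessment lien and takes priority over every other lien.
Remaining liens by effective date: D (Jan 20, 2016), B (Apr 25, 2017), E (May 2, 2017), A (Sep 20, 2017), F (May 12, 2018).
A already ranks below C; the subordination has no effect.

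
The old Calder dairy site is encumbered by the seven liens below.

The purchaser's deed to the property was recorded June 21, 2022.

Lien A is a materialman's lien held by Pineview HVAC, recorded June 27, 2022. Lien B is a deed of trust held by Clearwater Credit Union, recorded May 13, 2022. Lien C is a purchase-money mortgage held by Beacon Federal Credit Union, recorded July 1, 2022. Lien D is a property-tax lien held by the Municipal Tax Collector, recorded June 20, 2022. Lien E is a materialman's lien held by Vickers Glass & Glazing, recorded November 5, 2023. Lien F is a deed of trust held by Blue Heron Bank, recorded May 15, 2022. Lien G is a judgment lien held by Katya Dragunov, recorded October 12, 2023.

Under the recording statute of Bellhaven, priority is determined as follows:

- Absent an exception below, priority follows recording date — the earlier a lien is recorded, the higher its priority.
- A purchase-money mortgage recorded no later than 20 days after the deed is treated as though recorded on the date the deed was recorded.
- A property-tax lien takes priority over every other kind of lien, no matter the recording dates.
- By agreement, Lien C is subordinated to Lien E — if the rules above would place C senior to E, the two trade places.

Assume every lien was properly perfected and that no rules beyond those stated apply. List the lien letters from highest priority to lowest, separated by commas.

D, B, F, E, A, G, C

First, effective dates: C relates back to the deed date June 21, 2022.
D is a property-tax lien, so it outranks all other liens regardless of date.
Remaining liens by effective date: B (May 13, 2022), F (May 15, 2022), C (June 21, 2022), A (June 27, 2022), G (October 12, 2023), E (November 5, 2023).
C is senior to E before the subordination, so the two trade places.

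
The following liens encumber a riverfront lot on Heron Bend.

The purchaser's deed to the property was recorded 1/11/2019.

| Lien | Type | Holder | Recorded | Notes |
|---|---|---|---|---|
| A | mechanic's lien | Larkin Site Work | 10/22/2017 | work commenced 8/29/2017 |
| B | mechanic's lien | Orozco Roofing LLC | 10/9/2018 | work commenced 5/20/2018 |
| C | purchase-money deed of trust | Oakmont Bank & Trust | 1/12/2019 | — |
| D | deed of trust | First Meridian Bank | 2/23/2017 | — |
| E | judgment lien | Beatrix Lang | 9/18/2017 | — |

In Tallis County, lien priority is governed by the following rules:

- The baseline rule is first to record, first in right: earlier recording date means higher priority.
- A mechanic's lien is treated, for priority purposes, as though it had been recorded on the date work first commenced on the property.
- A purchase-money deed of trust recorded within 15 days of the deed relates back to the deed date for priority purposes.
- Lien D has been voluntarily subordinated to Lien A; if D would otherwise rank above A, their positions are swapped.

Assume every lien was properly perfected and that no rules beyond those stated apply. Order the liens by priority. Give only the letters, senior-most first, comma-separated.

A, D, E, B, C

First, effective dates: A relates back to 8/29/2017 (work commenced); B relates back to 5/20/2018 (work commenced); C relates back to the deed date 1/11/2019.
Sorted by effective date: D (2/23/2017), A (8/29/2017), E (9/18/2017), B (5/20/2018), C (1/11/2019).
The subordination applies — D was senior to A — so D and A swap.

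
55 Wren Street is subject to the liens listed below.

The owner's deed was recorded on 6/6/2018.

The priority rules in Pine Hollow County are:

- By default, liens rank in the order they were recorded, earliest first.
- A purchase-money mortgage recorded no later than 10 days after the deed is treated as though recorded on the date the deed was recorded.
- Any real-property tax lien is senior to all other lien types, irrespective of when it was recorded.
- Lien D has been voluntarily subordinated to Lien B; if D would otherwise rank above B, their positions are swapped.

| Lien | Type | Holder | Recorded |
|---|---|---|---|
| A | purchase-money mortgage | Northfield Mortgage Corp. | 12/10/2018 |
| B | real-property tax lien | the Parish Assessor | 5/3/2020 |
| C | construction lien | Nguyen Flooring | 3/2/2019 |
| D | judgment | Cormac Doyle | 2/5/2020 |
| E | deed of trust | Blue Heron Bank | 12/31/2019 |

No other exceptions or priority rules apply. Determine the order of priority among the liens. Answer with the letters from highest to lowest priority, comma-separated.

B, A, C, E, D

First, effective dates: A missed the 10-day window (187 days after the deed), so its recording date stands.
B is a real-property tax lien, so it outranks all other liens regardless of date.
Remaining liens by effective date: A (12/10/2018), C (3/2/2019), E (12/31/2019), D (2/5/2020).
D is already junior to B, so the subordination agreement changes nothing.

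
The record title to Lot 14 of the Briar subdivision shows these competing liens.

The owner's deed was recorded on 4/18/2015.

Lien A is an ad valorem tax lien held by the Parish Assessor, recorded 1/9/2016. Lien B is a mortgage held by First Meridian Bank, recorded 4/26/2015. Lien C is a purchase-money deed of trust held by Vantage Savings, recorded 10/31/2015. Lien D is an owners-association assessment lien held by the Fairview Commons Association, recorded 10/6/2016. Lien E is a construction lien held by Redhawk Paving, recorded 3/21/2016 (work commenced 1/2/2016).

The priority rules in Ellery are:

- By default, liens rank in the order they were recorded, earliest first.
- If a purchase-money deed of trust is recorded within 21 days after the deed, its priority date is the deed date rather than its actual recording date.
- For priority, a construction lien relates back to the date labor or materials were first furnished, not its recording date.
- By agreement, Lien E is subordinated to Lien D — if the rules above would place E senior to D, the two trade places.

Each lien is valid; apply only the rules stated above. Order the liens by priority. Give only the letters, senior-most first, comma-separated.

Effective dates after the stated exceptions: C was recorded 196 days after the deed — beyond 21 days — so no relation-back applies; E is treated as recorded 1/2/2016, the work-commencement date.
By effective date, earliest first: B (4/26/2015), C (10/31/2015), E (1/2/2016), A (1/9/2016), D (10/6/2016).
E is senior to D before the subordination, so the two trade places.

B, C, D, A, E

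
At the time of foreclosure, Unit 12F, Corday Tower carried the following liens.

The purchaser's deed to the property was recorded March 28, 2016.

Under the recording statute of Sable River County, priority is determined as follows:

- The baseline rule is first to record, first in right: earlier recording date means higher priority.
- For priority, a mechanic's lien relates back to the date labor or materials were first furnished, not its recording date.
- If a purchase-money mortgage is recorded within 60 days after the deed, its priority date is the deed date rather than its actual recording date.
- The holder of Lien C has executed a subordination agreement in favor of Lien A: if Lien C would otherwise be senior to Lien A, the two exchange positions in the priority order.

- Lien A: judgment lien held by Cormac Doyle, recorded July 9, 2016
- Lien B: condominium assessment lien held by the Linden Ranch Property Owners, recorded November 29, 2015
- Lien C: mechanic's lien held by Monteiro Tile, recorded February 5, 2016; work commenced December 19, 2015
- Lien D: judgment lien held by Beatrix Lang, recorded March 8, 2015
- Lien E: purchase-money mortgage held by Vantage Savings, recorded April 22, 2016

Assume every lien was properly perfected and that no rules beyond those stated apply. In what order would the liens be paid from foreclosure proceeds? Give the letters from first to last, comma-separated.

Adjusting effective dates: C is treated as recorded December 19, 2015, the work-commencement date; E was recorded within the 60-day window, so its effective date is the deed date March 28, 2016.
By effective date, earliest first: D (March 8, 2015), B (November 29, 2015), C (December 19, 2015), E (March 28, 2016), A (July 9, 2016).
The subordination applies — C was senior to A — so C and A swap.

D, B, A, E, C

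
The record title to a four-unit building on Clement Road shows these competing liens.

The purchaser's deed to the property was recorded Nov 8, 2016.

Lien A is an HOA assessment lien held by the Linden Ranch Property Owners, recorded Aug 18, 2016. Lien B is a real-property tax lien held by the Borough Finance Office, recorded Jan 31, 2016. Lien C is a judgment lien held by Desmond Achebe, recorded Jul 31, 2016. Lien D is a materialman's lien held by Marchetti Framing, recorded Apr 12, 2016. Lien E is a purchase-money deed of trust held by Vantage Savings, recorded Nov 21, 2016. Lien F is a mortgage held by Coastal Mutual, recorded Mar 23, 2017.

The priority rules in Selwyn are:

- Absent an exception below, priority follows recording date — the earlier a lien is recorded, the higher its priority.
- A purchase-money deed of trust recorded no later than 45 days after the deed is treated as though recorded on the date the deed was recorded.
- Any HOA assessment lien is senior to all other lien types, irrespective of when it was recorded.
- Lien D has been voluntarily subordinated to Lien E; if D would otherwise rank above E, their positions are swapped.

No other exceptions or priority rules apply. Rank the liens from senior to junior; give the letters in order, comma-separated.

A, B, E, C, D, F

First, effective dates: E was recorded within the 45-day window, so its effective date is the deed date Nov 8, 2016.
A is an HOA assessment lien, so it outranks all other liens regardless of date.
The other liens, earliest effective date first: B (Jan 31, 2016), D (Apr 12, 2016), C (Jul 31, 2016), E (Nov 8, 2016), F (Mar 23, 2017).
Because D would otherwise rank above E, the subordination swaps them.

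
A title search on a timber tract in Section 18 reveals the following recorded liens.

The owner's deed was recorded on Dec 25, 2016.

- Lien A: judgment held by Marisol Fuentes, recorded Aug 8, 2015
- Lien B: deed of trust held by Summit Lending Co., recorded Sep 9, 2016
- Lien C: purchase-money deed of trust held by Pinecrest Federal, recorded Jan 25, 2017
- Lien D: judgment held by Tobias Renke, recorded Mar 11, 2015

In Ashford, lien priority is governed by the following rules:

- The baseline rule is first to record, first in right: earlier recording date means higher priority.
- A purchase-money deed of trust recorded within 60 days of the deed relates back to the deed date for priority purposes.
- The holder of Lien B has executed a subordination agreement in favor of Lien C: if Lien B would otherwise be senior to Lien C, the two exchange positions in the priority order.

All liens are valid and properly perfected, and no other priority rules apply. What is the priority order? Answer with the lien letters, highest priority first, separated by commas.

D, A, C, B

Adjusting effective dates: C was recorded within the 60-day window, so its effective date is the deed date Dec 25, 2016.
By effective date: D (Mar 11, 2015), A (Aug 8, 2015), B (Sep 9, 2016), C (Dec 25, 2016).
B would otherwise be senior to C, so under the subordination agreement B and C exchange positions.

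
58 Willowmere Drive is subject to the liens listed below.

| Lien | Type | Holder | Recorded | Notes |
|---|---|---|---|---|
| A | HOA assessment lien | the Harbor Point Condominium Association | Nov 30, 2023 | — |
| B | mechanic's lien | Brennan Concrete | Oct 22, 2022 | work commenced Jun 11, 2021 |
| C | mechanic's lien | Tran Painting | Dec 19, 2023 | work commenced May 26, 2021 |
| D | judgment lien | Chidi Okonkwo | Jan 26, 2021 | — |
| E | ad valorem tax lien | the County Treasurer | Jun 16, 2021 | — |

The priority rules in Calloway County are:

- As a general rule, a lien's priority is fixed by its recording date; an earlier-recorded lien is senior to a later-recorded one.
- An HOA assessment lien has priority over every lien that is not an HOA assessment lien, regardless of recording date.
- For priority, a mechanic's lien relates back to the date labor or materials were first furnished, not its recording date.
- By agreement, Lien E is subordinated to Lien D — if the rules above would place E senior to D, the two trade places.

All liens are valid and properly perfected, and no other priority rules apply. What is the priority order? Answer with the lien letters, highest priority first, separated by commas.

Effective dates after the stated exceptions: B's effective date is Jun 11, 2021, when work began; C is treated as recorded May 26, 2021, the work-commencement date.
A is an HOA assessment lien, so it outranks all other liens regardless of date.
Among the remaining liens, by effective date: D (Jan 26, 2021), C (May 26, 2021), B (Jun 11, 2021), E (Jun 16, 2021).
E already ranks below D; the subordination has no effect.

A, D, C, B, E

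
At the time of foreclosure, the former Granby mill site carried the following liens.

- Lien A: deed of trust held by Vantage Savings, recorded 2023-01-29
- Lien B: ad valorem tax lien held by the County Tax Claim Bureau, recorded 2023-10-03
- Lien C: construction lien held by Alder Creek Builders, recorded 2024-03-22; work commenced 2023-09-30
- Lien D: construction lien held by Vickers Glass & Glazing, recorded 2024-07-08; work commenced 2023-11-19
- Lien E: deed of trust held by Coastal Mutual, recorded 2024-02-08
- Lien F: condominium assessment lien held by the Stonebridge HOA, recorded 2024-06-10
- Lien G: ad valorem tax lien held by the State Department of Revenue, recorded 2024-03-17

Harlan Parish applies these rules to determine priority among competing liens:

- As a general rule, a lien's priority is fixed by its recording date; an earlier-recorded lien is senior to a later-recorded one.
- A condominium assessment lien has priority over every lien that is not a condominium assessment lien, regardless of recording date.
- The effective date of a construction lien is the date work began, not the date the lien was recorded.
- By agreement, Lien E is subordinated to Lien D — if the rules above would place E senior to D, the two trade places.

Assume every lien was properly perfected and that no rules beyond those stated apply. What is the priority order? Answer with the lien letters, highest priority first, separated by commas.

Effective dates: C's effective date is 2023-09-30, when work began; D's effective date is 2023-11-19, when work began.
As a condominium assessment lien, F is senior to every other lien.
Remaining liens by effective date: A (2023-01-29), C (2023-09-30), B (2023-10-03), D (2023-11-19), E (2024-02-08), G (2024-03-17).
E already ranks below D; the subordination has no effect.

F, A, C, B, D, E, G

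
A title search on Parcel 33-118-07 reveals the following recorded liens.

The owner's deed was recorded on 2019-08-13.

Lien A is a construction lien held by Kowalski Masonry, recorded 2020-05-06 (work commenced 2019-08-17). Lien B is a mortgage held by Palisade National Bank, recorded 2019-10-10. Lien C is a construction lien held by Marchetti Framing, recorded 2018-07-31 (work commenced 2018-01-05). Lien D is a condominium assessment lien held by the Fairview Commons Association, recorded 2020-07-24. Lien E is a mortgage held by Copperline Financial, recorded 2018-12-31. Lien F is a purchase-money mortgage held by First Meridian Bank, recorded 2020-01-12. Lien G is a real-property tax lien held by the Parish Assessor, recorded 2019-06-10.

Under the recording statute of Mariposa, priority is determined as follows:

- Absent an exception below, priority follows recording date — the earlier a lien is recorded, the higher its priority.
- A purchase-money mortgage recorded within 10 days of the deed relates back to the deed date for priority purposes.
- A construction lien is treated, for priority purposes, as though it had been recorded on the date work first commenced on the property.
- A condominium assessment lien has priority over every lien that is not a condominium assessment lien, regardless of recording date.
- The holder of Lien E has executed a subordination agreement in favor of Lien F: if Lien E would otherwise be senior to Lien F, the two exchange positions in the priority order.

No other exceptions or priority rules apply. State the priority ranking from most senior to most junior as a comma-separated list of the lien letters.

D, C, F, G, A, B, E

Adjusting effective dates: A is treated as recorded 2019-08-17, the work-commencement date; C relates back to 2018-01-05 (work commenced); F missed the 10-day window (152 days after the deed), so its recording date stands.
D is a condominium assessment lien and takes priority over every other lien.
Among the remaining liens, by effective date: C (2018-01-05), E (2018-12-31), G (2019-06-10), A (2019-08-17), B (2019-10-10), F (2020-01-12).
E would otherwise be senior to F, so under the subordination agreement E and F exchange positions.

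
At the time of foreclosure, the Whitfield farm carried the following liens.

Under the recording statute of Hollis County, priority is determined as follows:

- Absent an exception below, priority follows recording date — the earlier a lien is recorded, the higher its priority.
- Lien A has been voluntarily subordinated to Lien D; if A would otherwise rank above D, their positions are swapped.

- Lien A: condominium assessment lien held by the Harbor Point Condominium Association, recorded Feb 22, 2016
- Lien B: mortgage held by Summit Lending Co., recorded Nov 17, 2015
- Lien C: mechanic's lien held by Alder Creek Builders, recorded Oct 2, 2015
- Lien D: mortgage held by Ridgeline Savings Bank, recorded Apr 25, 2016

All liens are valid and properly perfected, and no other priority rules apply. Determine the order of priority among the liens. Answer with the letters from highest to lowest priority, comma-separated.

By effective date: C (Oct 2, 2015), B (Nov 17, 2015), A (Feb 22, 2016), D (Apr 25, 2016).
A is senior to D before the subordination, so the two trade places.

C, B, D, A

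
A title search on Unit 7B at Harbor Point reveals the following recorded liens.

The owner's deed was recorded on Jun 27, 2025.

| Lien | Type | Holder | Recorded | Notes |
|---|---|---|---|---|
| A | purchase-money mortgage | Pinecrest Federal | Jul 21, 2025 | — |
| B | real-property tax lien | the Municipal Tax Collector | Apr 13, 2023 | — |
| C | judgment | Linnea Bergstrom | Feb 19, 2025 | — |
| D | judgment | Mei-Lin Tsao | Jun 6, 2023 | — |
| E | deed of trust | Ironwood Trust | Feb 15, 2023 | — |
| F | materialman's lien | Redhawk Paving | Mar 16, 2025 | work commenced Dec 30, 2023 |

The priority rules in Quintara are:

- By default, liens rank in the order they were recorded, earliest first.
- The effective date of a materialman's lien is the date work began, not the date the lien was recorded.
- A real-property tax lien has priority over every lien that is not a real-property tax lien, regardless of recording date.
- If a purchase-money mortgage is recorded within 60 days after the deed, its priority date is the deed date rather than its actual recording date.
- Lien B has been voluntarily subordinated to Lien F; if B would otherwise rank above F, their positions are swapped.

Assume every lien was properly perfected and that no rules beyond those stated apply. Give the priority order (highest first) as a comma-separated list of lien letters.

F, E, D, B, C, A

First, effective dates: A's effective date is the deed date, Jun 27, 2025; F relates back to Dec 30, 2023 (work commenced).
B is a real-property tax lien and takes priority over every other lien.
The other liens, earliest effective date first: E (Feb 15, 2023), D (Jun 6, 2023), F (Dec 30, 2023), C (Feb 19, 2025), A (Jun 27, 2025).
B would otherwise be senior to F, so under the subordination agreement B and F exchange positions.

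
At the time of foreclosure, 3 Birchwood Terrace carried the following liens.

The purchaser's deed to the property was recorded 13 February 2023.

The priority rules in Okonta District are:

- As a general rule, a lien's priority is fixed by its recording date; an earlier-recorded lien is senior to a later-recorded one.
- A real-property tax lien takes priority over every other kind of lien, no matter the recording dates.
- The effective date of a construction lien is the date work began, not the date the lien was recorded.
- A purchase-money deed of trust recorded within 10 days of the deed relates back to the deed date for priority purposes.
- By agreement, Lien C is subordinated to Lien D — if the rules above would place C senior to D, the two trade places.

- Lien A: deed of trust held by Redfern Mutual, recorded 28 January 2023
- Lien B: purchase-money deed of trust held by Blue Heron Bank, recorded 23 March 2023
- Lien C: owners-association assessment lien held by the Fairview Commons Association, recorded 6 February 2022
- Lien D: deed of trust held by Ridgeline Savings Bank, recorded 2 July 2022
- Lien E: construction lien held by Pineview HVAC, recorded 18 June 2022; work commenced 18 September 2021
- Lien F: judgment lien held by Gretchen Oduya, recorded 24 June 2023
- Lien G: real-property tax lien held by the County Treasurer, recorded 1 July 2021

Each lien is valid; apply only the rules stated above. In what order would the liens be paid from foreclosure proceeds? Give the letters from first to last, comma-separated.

G, E, D, C, A, B, F

First, effective dates: B missed the 10-day window (38 days after the deed), so its recording date stands; E's effective date is 18 September 2021, when work began.
G, as a real-property tax lien, has superpriority and ranks first.
Ordering the rest by effective date: E (18 September 2021), C (6 February 2022), D (2 July 2022), A (28 January 2023), B (23 March 2023), F (24 June 2023).
C is senior to D before the subordination, so the two trade places.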